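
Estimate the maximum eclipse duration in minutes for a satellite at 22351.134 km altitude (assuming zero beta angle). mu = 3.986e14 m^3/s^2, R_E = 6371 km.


r = 28722.1340 km
T = 807.3931 min
Eclipse fraction = arcsin(R_E/r)/pi = arcsin(6371.0000/28722.1340)/pi
= arcsin(0.221815)/pi = 0.0711981
Eclipse duration = 0.0711981 * 807.3931 = 57.4849 min

57.4849 minutes


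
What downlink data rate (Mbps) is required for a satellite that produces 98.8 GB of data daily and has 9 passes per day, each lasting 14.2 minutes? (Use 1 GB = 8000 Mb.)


total contact time = 9 * 14.2 * 60 = 7668.0000 s
data = 98.8 GB = 790400.0000 Mb
rate = 790400.0000 / 7668.0000 = 103.0777 Mbps

103.0777 Mbps


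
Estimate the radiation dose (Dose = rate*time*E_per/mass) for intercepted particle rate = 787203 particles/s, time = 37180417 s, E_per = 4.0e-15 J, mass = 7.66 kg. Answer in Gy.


Total energy deposited = rate * time * E_per
  = 787203 * 37180417 * 4.0e-15 = 0.1170741 J
Dose = E_total / mass = 0.1170741 / 7.66
Dose = 0.01528383 Gy

0.0153 Gy


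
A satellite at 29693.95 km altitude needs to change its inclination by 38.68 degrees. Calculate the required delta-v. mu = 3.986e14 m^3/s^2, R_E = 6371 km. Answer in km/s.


r = 36064.9500 km = 3.606495e+07 m
V = sqrt(mu/r) = 3324.4973 m/s
di = 38.68 deg = 0.6750934 rad
dV = 2*V*sin(di/2) = 2*3324.4973*sin(0.3375467)
dV = 2201.9689 m/s = 2.2020 km/s

2.2020 km/s


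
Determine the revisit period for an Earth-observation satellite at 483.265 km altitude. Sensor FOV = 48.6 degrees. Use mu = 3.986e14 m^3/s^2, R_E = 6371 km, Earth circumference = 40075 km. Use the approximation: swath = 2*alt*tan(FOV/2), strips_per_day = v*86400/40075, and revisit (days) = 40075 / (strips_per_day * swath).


swath = 2*483.265*tan(0.424115) = 436.4050 km
v = sqrt(mu/r) = 7625.8490 m/s = 7.6258 km/s
strips/day = v*86400/40075 = 7.6258*86400/40075 = 16.4410
coverage/day = strips * swath = 16.4410 * 436.4050 = 7174.9381 km
revisit = 40075 / 7174.9381 = 5.5854 days

5.5854 days


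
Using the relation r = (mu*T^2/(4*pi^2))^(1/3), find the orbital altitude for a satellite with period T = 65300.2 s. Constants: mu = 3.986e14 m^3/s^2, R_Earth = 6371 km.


T = 65300.2 s
r = (mu*T^2/(4*pi^2))^(1/3) = (3.986e14 * 65300.2^2 / (4*pi^2))^(1/3)
r = 3.5048454e+07 m = 35048.4535 km
alt = r - R_E = 35048.4535 - 6371 = 28677.4535 km

28677.4535 km


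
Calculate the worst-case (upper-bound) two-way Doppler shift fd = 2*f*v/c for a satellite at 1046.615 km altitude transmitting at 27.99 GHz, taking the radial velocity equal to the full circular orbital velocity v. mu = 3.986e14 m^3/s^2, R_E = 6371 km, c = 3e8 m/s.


r = 7.417615e+06 m
v = sqrt(mu/r) = 7330.5490 m/s (worst-case radial velocity)
f = 27.99 GHz = 2.799e+10 Hz
fd = 2*f*v/c = 2*2.799e+10*7330.5490/3.0e+08
fd = 1.3678804e+06 Hz

1.3679e+06 Hz


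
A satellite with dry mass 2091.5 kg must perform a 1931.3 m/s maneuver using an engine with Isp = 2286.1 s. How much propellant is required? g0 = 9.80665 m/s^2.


ve = Isp * g0 = 2286.1 * 9.80665 = 22418.982565 m/s
mass ratio = exp(dv/ve) = exp(1931.3/22418.982565) = 1.08996518
m_prop = m_dry * (mr - 1) = 2091.5 * (1.08996518 - 1)
m_prop = 188.1622 kg

188.1622 kg


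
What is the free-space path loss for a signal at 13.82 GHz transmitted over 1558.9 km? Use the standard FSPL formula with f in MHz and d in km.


f = 13.82 GHz = 13820.0000 MHz
d = 1558.9 km
FSPL = 32.44 + 20*log10(13820.0000) + 20*log10(1558.9)
FSPL = 32.44 + 82.8102 + 63.8564
FSPL = 179.1065 dB

179.1065 dB


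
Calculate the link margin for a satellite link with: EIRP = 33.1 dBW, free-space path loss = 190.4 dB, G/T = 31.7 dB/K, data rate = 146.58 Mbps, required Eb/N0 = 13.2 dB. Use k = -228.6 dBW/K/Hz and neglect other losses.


C/N0 = EIRP - FSPL + G/T - k = 33.1 - 190.4 + 31.7 - (-228.6)
C/N0 = 103.0000 dB-Hz
R_b = 146.58 Mbps = 1.4658e+08 bps -> 10*log10(R_b) = 81.6607 dB-Hz
Eb/N0 = C/N0 - 10*log10(R_b) = 103.0000 - 81.6607 = 21.3393 dB
Margin = Eb/N0 - Eb/N0_req = 21.3393 - 13.2 = 8.1393 dB (link closes)

8.1393 dB


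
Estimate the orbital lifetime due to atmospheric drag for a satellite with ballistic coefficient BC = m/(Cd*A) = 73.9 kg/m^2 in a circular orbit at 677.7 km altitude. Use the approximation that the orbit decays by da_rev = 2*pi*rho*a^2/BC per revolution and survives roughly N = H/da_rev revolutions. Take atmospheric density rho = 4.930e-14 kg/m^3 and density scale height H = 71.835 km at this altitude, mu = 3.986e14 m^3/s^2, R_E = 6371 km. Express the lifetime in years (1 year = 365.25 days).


a = R_E + alt = 7048.7000 km = 7.0487e+06 m
da_rev = 2*pi*rho*a^2/BC = 2*pi*4.930e-14*(7.0487e+06)^2/73.9 = 0.208257381 m per revolution
N = H/da_rev = 71835.0000 m / 0.208257381 m = 344933.7524 revolutions
P = 2*pi*sqrt(a^3/mu) = 5889.4503 s
lifetime = N*P = 344933.7524 * 5889.4503 = 2.0314702e+09 s = 23512.3865 days
years = 23512.3865 / 365.25 = 64.3734 years

64.3734 years


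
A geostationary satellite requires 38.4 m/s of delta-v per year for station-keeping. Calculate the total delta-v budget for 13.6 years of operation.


dV = rate * years = 38.4 * 13.6
dV = 522.2400 m/s

522.2400 m/s


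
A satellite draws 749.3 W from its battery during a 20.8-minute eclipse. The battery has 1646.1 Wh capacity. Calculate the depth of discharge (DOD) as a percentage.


E_used = P * t / 60 = 749.3 * 20.8 / 60 = 259.7573 Wh
DOD = E_used / E_total * 100 = 259.7573 / 1646.1 * 100
DOD = 15.7802 %

15.7802 %


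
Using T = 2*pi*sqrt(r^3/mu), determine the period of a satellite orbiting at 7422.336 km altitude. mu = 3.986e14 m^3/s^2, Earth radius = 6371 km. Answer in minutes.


r = 13793.3360 km = 1.3793336e+07 m
T = 2*pi*sqrt(r^3/mu) = 2*pi*sqrt(2.6242666e+21 / 3.986e14)
T = 16121.8618 s = 268.6977 min

268.6977 minutes


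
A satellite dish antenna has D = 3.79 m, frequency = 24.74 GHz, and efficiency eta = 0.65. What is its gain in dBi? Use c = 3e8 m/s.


lambda = c/f = 3e8 / 2.474e+10 = 0.01212611 m
G = eta*(pi*D/lambda)^2 = 0.65*(pi*3.79/0.01212611)^2
G = 626683.7061 (linear)
G = 10*log10(626683.7061) = 57.9705 dBi

57.9705 dBi


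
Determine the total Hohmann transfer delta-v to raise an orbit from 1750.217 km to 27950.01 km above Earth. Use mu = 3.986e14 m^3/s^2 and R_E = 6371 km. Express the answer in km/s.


r1 = 8121.2170 km = 8.121217e+06 m
r2 = 34321.0100 km = 3.432101e+07 m
dv1 = sqrt(mu/r1)*(sqrt(2*r2/(r1+r2)) - 1) = 1903.7087 m/s
dv2 = sqrt(mu/r2)*(1 - sqrt(2*r1/(r1+r2))) = 1299.6980 m/s
total dv = |dv1| + |dv2| = 1903.7087 + 1299.6980 = 3203.4067 m/s = 3.2034 km/s

3.2034 km/s


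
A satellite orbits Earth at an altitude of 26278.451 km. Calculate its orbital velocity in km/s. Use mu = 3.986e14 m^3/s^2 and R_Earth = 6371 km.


r = R_E + alt = 6371.0 + 26278.451 = 32649.4510 km = 3.2649451e+07 m
v = sqrt(mu/r) = sqrt(3.986e14 / 3.2649451e+07) = 3494.0628 m/s = 3.4941 km/s

3.4941 km/s


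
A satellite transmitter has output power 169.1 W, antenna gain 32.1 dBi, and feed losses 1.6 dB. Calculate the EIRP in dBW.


Pt = 169.1 W = 22.2814 dBW
EIRP = Pt_dBW + Gt - losses = 22.2814 + 32.1 - 1.6 = 52.7814 dBW

52.7814 dBW


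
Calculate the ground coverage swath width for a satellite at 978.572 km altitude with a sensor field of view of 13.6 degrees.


FOV = 13.6 deg = 0.2373648 rad
swath = 2 * alt * tan(FOV/2) = 2 * 978.572 * tan(0.1186824)
swath = 2 * 978.572 * 0.1192428
swath = 233.3753 km

233.3753 km


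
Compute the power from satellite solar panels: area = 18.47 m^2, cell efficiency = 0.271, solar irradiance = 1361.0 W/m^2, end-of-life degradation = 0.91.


P = area * eta * S * degradation
P = 18.47 * 0.271 * 1361.0 * 0.91
P = 6199.2008 W

6199.2008 W


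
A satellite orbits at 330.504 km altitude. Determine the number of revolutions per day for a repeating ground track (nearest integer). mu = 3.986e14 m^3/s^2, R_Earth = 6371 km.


r = 6.701504e+06 m
T = 2*pi*sqrt(r^3/mu) = 5459.7109 s = 90.9952 min
revs/day = 1440 / 90.9952 = 15.8250
Rounded: 16 revolutions per day

16 revolutions per day


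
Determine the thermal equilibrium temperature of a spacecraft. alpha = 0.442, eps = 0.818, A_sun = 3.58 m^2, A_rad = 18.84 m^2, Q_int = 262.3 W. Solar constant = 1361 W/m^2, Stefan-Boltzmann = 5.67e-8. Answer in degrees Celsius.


Numerator = alpha*S*A_sun + Q_int = 0.442*1361*3.58 + 262.3 = 2415.8920 W
Denominator = eps*sigma*A_rad = 0.818*5.67e-8*18.84 = 8.738105e-07 W/K^4
T^4 = 2.7647779e+09 K^4
T = 229.3058 K = -43.8442 C

-43.8442 degrees Celsius


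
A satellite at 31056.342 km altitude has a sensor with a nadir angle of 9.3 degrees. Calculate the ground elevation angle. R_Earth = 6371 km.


r = R_E + alt = 37427.3420 km
Law of sines in the satellite / Earth-center / ground-point triangle:
  sin(nadir)/R_E = sin(90 + el)/r  =>  cos(el) = (r/R_E)*sin(nadir)
cos(el) = (37427.3420 / 6371.0000) * sin(9.3 deg) = 0.9493645
el = arccos(0.9493645) = 18.3111 deg
(Earth-central angle = 90 - nadir - el = 62.3889 deg)

18.3111 degrees


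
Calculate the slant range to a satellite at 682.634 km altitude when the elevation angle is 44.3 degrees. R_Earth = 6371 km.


h = 682.634 km, el = 44.3 deg
d = -R_E*sin(el) + sqrt((R_E*sin(el))^2 + 2*R_E*h + h^2)
d = -6371.0000*sin(0.7731809) + sqrt((6371.0000*0.6984153)^2 + 2*6371.0000*682.634 + 682.634^2)
d = 932.1325 km

932.1325 km


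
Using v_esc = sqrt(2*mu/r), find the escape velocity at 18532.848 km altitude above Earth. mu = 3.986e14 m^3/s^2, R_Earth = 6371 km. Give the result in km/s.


r = 6371.0 + 18532.848 = 24903.8480 km = 2.4903848e+07 m
v_esc = sqrt(2*mu/r) = sqrt(2*3.986e14 / 2.4903848e+07)
v_esc = 5657.8368 m/s = 5.6578 km/s

5.6578 km/s


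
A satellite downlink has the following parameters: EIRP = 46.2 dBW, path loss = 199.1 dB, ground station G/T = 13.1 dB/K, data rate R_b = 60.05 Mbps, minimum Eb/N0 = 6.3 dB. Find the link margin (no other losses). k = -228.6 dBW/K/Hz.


C/N0 = EIRP - FSPL + G/T - k = 46.2 - 199.1 + 13.1 - (-228.6)
C/N0 = 88.8000 dB-Hz
R_b = 60.05 Mbps = 6.005e+07 bps -> 10*log10(R_b) = 77.7851 dB-Hz
Eb/N0 = C/N0 - 10*log10(R_b) = 88.8000 - 77.7851 = 11.0149 dB
Margin = Eb/N0 - Eb/N0_req = 11.0149 - 6.3 = 4.7149 dB (link closes)

4.7149 dB


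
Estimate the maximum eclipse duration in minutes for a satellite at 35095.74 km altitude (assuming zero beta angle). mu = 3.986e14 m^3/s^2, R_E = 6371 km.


r = 41466.7400 km
T = 1400.5861 min
Eclipse fraction = arcsin(R_E/r)/pi = arcsin(6371.0000/41466.7400)/pi
= arcsin(0.1536412)/pi = 0.0491
Eclipse duration = 0.0491 * 1400.5861 = 68.7688 min

68.7688 minutes


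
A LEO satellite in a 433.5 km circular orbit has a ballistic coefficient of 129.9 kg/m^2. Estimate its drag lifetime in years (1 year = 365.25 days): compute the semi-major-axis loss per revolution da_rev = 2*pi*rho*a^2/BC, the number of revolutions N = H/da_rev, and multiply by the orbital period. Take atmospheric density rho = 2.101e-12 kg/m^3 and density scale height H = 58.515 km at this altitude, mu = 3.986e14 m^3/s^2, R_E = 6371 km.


a = R_E + alt = 6804.5000 km = 6.8045e+06 m
da_rev = 2*pi*rho*a^2/BC = 2*pi*2.101e-12*(6.8045e+06)^2/129.9 = 4.705320 m per revolution
N = H/da_rev = 58515.0000 m / 4.705320 m = 12435.9224 revolutions
P = 2*pi*sqrt(a^3/mu) = 5586.0594 s
lifetime = N*P = 12435.9224 * 5586.0594 = 6.9467801e+07 s = 804.0255 days
years = 804.0255 / 365.25 = 2.2013 years

2.2013 years


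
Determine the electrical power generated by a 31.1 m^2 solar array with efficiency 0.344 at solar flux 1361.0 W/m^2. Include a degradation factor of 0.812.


P = area * eta * S * degradation
P = 31.1 * 0.344 * 1361.0 * 0.812
P = 11823.1442 W

11823.1442 W


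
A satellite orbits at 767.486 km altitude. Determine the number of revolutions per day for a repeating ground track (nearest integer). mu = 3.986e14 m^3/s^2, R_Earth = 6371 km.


r = 7.138486e+06 m
T = 2*pi*sqrt(r^3/mu) = 6002.3372 s = 100.0390 min
revs/day = 1440 / 100.0390 = 14.3944
Rounded: 14 revolutions per day

14 revolutions per day


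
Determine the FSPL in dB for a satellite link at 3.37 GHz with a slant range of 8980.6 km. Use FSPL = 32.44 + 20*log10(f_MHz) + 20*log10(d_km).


f = 3.37 GHz = 3370.0000 MHz
d = 8980.6 km
FSPL = 32.44 + 20*log10(3370.0000) + 20*log10(8980.6)
FSPL = 32.44 + 70.5526 + 79.0661
FSPL = 182.0587 dB

182.0587 dB


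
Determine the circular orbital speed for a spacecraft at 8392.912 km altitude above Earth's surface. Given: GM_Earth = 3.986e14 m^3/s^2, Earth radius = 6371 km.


r = R_E + alt = 6371.0 + 8392.912 = 14763.9120 km = 1.4763912e+07 m
v = sqrt(mu/r) = sqrt(3.986e14 / 1.4763912e+07) = 5195.9854 m/s = 5.1960 km/s

5.1960 km/s


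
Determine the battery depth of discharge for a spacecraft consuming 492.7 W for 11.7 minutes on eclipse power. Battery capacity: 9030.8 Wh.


E_used = P * t / 60 = 492.7 * 11.7 / 60 = 96.0765 Wh
DOD = E_used / E_total * 100 = 96.0765 / 9030.8 * 100
DOD = 1.0639 %

1.0639 %


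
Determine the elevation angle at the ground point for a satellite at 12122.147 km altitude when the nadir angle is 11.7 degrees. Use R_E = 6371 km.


r = R_E + alt = 18493.1470 km
Law of sines in the satellite / Earth-center / ground-point triangle:
  sin(nadir)/R_E = sin(90 + el)/r  =>  cos(el) = (r/R_E)*sin(nadir)
cos(el) = (18493.1470 / 6371.0000) * sin(11.7 deg) = 0.5886321
el = arccos(0.5886321) = 53.9400 deg
(Earth-central angle = 90 - nadir - el = 24.3600 deg)

53.9400 degrees


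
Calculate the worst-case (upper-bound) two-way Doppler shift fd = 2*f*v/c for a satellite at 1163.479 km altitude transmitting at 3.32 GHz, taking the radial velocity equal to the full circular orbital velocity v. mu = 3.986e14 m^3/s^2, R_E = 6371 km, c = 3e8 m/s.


r = 7.534479e+06 m
v = sqrt(mu/r) = 7273.4764 m/s (worst-case radial velocity)
f = 3.32 GHz = 3.32e+09 Hz
fd = 2*f*v/c = 2*3.32e+09*7273.4764/3.0e+08
fd = 160986.2776 Hz

160986.2776 Hz


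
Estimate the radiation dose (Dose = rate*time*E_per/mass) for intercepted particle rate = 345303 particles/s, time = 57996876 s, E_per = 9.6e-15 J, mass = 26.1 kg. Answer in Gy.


Total energy deposited = rate * time * E_per
  = 345303 * 57996876 * 9.6e-15 = 0.1922544 J
Dose = E_total / mass = 0.1922544 / 26.1
Dose = 0.007366067 Gy

0.0074 Gy


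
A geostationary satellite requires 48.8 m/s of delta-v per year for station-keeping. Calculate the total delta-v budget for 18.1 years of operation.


dV = rate * years = 48.8 * 18.1
dV = 883.2800 m/s

883.2800 m/s


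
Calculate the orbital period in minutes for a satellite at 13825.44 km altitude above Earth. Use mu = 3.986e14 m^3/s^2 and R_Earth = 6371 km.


r = 20196.4400 km = 2.019644e+07 m
T = 2*pi*sqrt(r^3/mu) = 2*pi*sqrt(8.2380509e+21 / 3.986e14)
T = 28564.2915 s = 476.0715 min

476.0715 minutes


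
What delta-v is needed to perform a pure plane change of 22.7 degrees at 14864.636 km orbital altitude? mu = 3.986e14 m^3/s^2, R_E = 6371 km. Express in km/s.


r = 21235.6360 km = 2.1235636e+07 m
V = sqrt(mu/r) = 4332.4745 m/s
di = 22.7 deg = 0.3961897 rad
dV = 2*V*sin(di/2) = 2*4332.4745*sin(0.1980949)
dV = 1705.2777 m/s = 1.7053 km/s

1.7053 km/s


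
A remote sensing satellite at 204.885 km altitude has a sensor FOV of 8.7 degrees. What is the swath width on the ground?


FOV = 8.7 deg = 0.1518436 rad
swath = 2 * alt * tan(FOV/2) = 2 * 204.885 * tan(0.07592182)
swath = 2 * 204.885 * 0.07606803
swath = 31.1704 km

31.1704 km


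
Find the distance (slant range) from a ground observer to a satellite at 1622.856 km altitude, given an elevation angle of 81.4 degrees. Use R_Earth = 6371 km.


h = 1622.856 km, el = 81.4 deg
d = -R_E*sin(el) + sqrt((R_E*sin(el))^2 + 2*R_E*h + h^2)
d = -6371.0000*sin(1.4207) + sqrt((6371.0000*0.9887564)^2 + 2*6371.0000*1622.856 + 1622.856^2)
d = 1637.5164 km

1637.5164 km


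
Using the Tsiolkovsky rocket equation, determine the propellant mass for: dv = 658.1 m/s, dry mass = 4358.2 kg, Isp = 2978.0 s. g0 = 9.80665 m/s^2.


ve = Isp * g0 = 2978.0 * 9.80665 = 29204.203700 m/s
mass ratio = exp(dv/ve) = exp(658.1/29204.203700) = 1.02279025
m_prop = m_dry * (mr - 1) = 4358.2 * (1.02279025 - 1)
m_prop = 99.3244 kg

99.3244 kg


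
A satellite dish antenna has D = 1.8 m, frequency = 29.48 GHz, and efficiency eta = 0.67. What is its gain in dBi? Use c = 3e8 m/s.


lambda = c/f = 3e8 / 2.948e+10 = 0.01017639 m
G = eta*(pi*D/lambda)^2 = 0.67*(pi*1.8/0.01017639)^2
G = 206886.4308 (linear)
G = 10*log10(206886.4308) = 53.1573 dBi

53.1573 dBi


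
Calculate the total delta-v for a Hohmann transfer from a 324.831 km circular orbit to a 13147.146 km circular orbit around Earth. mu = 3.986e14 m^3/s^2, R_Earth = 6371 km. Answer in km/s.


r1 = 6695.8310 km = 6.695831e+06 m
r2 = 19518.1460 km = 1.9518146e+07 m
dv1 = sqrt(mu/r1)*(sqrt(2*r2/(r1+r2)) - 1) = 1699.7600 m/s
dv2 = sqrt(mu/r2)*(1 - sqrt(2*r1/(r1+r2))) = 1289.0907 m/s
total dv = |dv1| + |dv2| = 1699.7600 + 1289.0907 = 2988.8508 m/s = 2.9889 km/s

2.9889 km/s


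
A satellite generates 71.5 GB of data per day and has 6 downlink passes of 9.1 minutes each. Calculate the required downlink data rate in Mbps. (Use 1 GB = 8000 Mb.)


total contact time = 6 * 9.1 * 60 = 3276.0000 s
data = 71.5 GB = 572000.0000 Mb
rate = 572000.0000 / 3276.0000 = 174.6032 Mbps

174.6032 Mbps


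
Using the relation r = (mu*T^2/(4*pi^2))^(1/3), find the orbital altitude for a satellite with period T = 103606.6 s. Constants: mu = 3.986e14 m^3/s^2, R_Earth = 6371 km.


T = 103606.6 s
r = (mu*T^2/(4*pi^2))^(1/3) = (3.986e14 * 103606.6^2 / (4*pi^2))^(1/3)
r = 4.7677938e+07 m = 47677.9383 km
alt = r - R_E = 47677.9383 - 6371 = 41306.9383 km

41306.9383 km


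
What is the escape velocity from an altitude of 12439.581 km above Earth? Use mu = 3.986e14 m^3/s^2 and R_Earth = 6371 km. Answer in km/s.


r = 6371.0 + 12439.581 = 18810.5810 km = 1.8810581e+07 m
v_esc = sqrt(2*mu/r) = sqrt(2*3.986e14 / 1.8810581e+07)
v_esc = 6510.0233 m/s = 6.5100 km/s

6.5100 km/s


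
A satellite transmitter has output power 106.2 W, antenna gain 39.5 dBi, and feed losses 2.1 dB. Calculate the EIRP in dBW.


Pt = 106.2 W = 20.2612 dBW
EIRP = Pt_dBW + Gt - losses = 20.2612 + 39.5 - 2.1 = 57.6612 dBW

57.6612 dBW


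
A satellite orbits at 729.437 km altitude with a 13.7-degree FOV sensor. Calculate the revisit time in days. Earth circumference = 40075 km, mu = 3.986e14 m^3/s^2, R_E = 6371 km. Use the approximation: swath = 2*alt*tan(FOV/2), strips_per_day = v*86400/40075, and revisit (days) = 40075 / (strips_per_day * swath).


swath = 2*729.437*tan(0.1195551) = 175.2515 km
v = sqrt(mu/r) = 7492.4889 m/s = 7.4925 km/s
strips/day = v*86400/40075 = 7.4925*86400/40075 = 16.1535
coverage/day = strips * swath = 16.1535 * 175.2515 = 2830.9236 km
revisit = 40075 / 2830.9236 = 14.1562 days

14.1562 days


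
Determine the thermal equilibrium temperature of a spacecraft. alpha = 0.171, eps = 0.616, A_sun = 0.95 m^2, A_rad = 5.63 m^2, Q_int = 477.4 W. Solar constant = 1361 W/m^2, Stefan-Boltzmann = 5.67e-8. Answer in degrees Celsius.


Numerator = alpha*S*A_sun + Q_int = 0.171*1361*0.95 + 477.4 = 698.4945 W
Denominator = eps*sigma*A_rad = 0.616*5.67e-8*5.63 = 1.9664014e-07 W/K^4
T^4 = 3.5521459e+09 K^4
T = 244.1309 K = -29.0191 C

-29.0191 degrees Celsius


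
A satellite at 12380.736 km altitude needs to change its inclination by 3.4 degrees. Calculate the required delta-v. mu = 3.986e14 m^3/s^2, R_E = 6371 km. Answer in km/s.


r = 18751.7360 km = 1.8751736e+07 m
V = sqrt(mu/r) = 4610.4987 m/s
di = 3.4 deg = 0.05934119 rad
dV = 2*V*sin(di/2) = 2*4610.4987*sin(0.0296706)
dV = 273.5524 m/s = 0.2735524 km/s

0.2736 km/s


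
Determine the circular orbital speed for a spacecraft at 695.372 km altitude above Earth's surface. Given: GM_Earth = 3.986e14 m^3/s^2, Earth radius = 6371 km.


r = R_E + alt = 6371.0 + 695.372 = 7066.3720 km = 7.066372e+06 m
v = sqrt(mu/r) = sqrt(3.986e14 / 7.066372e+06) = 7510.5268 m/s = 7.5105 km/s

7.5105 km/s


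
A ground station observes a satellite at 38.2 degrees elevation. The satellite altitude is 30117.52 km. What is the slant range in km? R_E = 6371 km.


h = 30117.52 km, el = 38.2 deg
d = -R_E*sin(el) + sqrt((R_E*sin(el))^2 + 2*R_E*h + h^2)
d = -6371.0000*sin(0.6667158) + sqrt((6371.0000*0.6184084)^2 + 2*6371.0000*30117.52 + 30117.52^2)
d = 32203.5165 km

32203.5165 km


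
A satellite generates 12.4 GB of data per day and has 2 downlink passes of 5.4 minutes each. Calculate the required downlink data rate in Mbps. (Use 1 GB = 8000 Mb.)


total contact time = 2 * 5.4 * 60 = 648.0000 s
data = 12.4 GB = 99200.0000 Mb
rate = 99200.0000 / 648.0000 = 153.0864 Mbps

153.0864 Mbps


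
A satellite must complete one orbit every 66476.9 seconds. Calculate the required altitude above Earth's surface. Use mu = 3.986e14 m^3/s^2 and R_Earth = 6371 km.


T = 66476.9 s
r = (mu*T^2/(4*pi^2))^(1/3) = (3.986e14 * 66476.9^2 / (4*pi^2))^(1/3)
r = 3.5468244e+07 m = 35468.2444 km
alt = r - R_E = 35468.2444 - 6371 = 29097.2444 km

29097.2444 km


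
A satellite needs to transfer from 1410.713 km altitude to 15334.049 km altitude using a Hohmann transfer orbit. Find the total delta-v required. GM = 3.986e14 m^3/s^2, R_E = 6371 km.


r1 = 7781.7130 km = 7.781713e+06 m
r2 = 21705.0490 km = 2.1705049e+07 m
dv1 = sqrt(mu/r1)*(sqrt(2*r2/(r1+r2)) - 1) = 1526.8610 m/s
dv2 = sqrt(mu/r2)*(1 - sqrt(2*r1/(r1+r2))) = 1172.0239 m/s
total dv = |dv1| + |dv2| = 1526.8610 + 1172.0239 = 2698.8848 m/s = 2.6989 km/s

2.6989 km/s


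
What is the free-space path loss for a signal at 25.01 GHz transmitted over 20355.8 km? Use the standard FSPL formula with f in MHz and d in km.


f = 25.01 GHz = 25010.0000 MHz
d = 20355.8 km
FSPL = 32.44 + 20*log10(25010.0000) + 20*log10(20355.8)
FSPL = 32.44 + 87.9623 + 86.1738
FSPL = 206.5760 dB

206.5760 dB


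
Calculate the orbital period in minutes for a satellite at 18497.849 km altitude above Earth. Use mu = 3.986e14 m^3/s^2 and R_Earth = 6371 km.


r = 24868.8490 km = 2.4868849e+07 m
T = 2*pi*sqrt(r^3/mu) = 2*pi*sqrt(1.538038e+22 / 3.986e14)
T = 39029.6583 s = 650.4943 min

650.4943 minutes


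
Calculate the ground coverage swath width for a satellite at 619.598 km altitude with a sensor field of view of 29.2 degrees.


FOV = 29.2 deg = 0.5096361 rad
swath = 2 * alt * tan(FOV/2) = 2 * 619.598 * tan(0.2548181)
swath = 2 * 619.598 * 0.2604805
swath = 322.7864 km

322.7864 km


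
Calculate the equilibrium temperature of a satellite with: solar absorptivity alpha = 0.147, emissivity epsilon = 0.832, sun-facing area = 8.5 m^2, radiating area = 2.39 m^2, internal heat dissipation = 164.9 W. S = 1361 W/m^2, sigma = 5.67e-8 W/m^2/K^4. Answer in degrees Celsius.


Numerator = alpha*S*A_sun + Q_int = 0.147*1361*8.5 + 164.9 = 1865.4695 W
Denominator = eps*sigma*A_rad = 0.832*5.67e-8*2.39 = 1.1274682e-07 W/K^4
T^4 = 1.6545651e+10 K^4
T = 358.6501 K = 85.5001 C

85.5001 degrees Celsius


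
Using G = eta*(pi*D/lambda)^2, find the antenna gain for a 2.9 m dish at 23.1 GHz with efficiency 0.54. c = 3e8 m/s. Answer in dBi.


lambda = c/f = 3e8 / 2.31e+10 = 0.01298701 m
G = eta*(pi*D/lambda)^2 = 0.54*(pi*2.9/0.01298701)^2
G = 265748.5792 (linear)
G = 10*log10(265748.5792) = 54.2447 dBi

54.2447 dBi


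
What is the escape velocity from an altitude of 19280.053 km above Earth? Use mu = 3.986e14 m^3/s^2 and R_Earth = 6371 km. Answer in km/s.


r = 6371.0 + 19280.053 = 25651.0530 km = 2.5651053e+07 m
v_esc = sqrt(2*mu/r) = sqrt(2*3.986e14 / 2.5651053e+07)
v_esc = 5574.8225 m/s = 5.5748 km/s

5.5748 km/s


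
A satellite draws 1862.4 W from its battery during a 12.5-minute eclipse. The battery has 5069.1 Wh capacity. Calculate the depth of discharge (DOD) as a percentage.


E_used = P * t / 60 = 1862.4 * 12.5 / 60 = 388.0000 Wh
DOD = E_used / E_total * 100 = 388.0000 / 5069.1 * 100
DOD = 7.6542 %

7.6542 %


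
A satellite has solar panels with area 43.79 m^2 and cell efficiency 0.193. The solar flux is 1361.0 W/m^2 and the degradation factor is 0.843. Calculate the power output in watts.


P = area * eta * S * degradation
P = 43.79 * 0.193 * 1361.0 * 0.843
P = 9696.5659 W

9696.5659 W


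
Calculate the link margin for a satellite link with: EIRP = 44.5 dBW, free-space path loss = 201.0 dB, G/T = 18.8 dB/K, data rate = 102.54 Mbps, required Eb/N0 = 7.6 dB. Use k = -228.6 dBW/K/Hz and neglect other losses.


C/N0 = EIRP - FSPL + G/T - k = 44.5 - 201.0 + 18.8 - (-228.6)
C/N0 = 90.9000 dB-Hz
R_b = 102.54 Mbps = 1.0254e+08 bps -> 10*log10(R_b) = 80.1089 dB-Hz
Eb/N0 = C/N0 - 10*log10(R_b) = 90.9000 - 80.1089 = 10.7911 dB
Margin = Eb/N0 - Eb/N0_req = 10.7911 - 7.6 = 3.1911 dB (link closes)

3.1911 dB


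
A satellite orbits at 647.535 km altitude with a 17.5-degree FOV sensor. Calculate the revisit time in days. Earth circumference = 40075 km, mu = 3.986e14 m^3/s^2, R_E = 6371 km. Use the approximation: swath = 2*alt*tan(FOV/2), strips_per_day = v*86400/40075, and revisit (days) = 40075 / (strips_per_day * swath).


swath = 2*647.535*tan(0.1527163) = 199.3303 km
v = sqrt(mu/r) = 7536.0785 m/s = 7.5361 km/s
strips/day = v*86400/40075 = 7.5361*86400/40075 = 16.2475
coverage/day = strips * swath = 16.2475 * 199.3303 = 3238.6128 km
revisit = 40075 / 3238.6128 = 12.3741 days

12.3741 days


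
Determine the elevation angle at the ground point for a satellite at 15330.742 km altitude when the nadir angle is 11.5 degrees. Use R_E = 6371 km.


r = R_E + alt = 21701.7420 km
Law of sines in the satellite / Earth-center / ground-point triangle:
  sin(nadir)/R_E = sin(90 + el)/r  =>  cos(el) = (r/R_E)*sin(nadir)
cos(el) = (21701.7420 / 6371.0000) * sin(11.5 deg) = 0.6791134
el = arccos(0.6791134) = 47.2256 deg
(Earth-central angle = 90 - nadir - el = 31.2744 deg)

47.2256 degrees


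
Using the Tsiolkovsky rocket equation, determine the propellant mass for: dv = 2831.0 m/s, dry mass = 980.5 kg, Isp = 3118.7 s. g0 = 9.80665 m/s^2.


ve = Isp * g0 = 3118.7 * 9.80665 = 30583.999355 m/s
mass ratio = exp(dv/ve) = exp(2831.0/30583.999355) = 1.09698416
m_prop = m_dry * (mr - 1) = 980.5 * (1.09698416 - 1)
m_prop = 95.0930 kg

95.0930 kg


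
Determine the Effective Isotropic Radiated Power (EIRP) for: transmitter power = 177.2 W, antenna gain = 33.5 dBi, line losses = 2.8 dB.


Pt = 177.2 W = 22.4846 dBW
EIRP = Pt_dBW + Gt - losses = 22.4846 + 33.5 - 2.8 = 53.1846 dBW

53.1846 dBW


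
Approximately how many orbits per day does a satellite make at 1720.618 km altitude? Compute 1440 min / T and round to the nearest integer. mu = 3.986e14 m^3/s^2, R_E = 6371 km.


r = 8.091618e+06 m
T = 2*pi*sqrt(r^3/mu) = 7243.7638 s = 120.7294 min
revs/day = 1440 / 120.7294 = 11.9275
Rounded: 12 revolutions per day

12 revolutions per day


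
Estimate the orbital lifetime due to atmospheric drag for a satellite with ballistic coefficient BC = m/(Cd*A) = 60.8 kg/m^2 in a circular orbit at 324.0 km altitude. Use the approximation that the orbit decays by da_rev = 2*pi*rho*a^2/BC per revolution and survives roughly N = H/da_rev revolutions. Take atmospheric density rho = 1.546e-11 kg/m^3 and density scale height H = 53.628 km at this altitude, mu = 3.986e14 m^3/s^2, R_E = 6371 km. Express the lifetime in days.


a = R_E + alt = 6695.0000 km = 6.695e+06 m
da_rev = 2*pi*rho*a^2/BC = 2*pi*1.546e-11*(6.695e+06)^2/60.8 = 71.612188 m per revolution
N = H/da_rev = 53628.0000 m / 71.612188 m = 748.8669 revolutions
P = 2*pi*sqrt(a^3/mu) = 5451.7646 s
lifetime = N*P = 748.8669 * 5451.7646 = 4.0826463e+06 s = 47.2529 days

47.2529 days


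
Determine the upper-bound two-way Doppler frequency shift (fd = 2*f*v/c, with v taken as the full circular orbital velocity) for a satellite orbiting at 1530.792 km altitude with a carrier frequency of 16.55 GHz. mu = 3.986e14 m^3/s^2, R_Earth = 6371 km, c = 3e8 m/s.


r = 7.901792e+06 m
v = sqrt(mu/r) = 7102.4118 m/s (worst-case radial velocity)
f = 16.55 GHz = 1.655e+10 Hz
fd = 2*f*v/c = 2*1.655e+10*7102.4118/3.0e+08
fd = 783632.7708 Hz

783632.7708 Hz


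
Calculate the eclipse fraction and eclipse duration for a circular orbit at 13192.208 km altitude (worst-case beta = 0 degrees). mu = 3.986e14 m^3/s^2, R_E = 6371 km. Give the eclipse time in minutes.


r = 19563.2080 km
T = 453.8581 min
Eclipse fraction = arcsin(R_E/r)/pi = arcsin(6371.0000/19563.2080)/pi
= arcsin(0.3256623)/pi = 0.1055873
Eclipse duration = 0.1055873 * 453.8581 = 47.9216 min

47.9216 minutes


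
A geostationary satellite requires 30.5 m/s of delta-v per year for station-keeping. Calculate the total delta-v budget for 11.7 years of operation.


dV = rate * years = 30.5 * 11.7
dV = 356.8500 m/s

356.8500 m/s


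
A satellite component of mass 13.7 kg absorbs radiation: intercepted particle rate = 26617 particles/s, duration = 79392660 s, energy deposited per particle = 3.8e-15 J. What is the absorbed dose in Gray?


Total energy deposited = rate * time * E_per
  = 26617 * 79392660 * 3.8e-15 = 0.008030139 J
Dose = E_total / mass = 0.008030139 / 13.7
Dose = 5.8614152e-04 Gy

5.8614e-04 Gy


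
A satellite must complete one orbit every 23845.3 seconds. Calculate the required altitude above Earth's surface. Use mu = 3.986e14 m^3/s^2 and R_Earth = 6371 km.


T = 23845.3 s
r = (mu*T^2/(4*pi^2))^(1/3) = (3.986e14 * 23845.3^2 / (4*pi^2))^(1/3)
r = 1.7905827e+07 m = 17905.8268 km
alt = r - R_E = 17905.8268 - 6371 = 11534.8268 km

11534.8268 km


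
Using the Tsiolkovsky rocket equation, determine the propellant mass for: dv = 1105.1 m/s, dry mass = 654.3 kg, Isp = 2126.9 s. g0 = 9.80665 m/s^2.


ve = Isp * g0 = 2126.9 * 9.80665 = 20857.763885 m/s
mass ratio = exp(dv/ve) = exp(1105.1/20857.763885) = 1.05441137
m_prop = m_dry * (mr - 1) = 654.3 * (1.05441137 - 1)
m_prop = 35.6014 kg

35.6014 kg


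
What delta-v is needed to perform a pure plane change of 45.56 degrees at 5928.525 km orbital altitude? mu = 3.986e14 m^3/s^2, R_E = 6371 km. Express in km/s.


r = 12299.5250 km = 1.2299525e+07 m
V = sqrt(mu/r) = 5692.7810 m/s
di = 45.56 deg = 0.795172 rad
dV = 2*V*sin(di/2) = 2*5692.7810*sin(0.397586)
dV = 4408.4187 m/s = 4.4084 km/s

4.4084 km/s


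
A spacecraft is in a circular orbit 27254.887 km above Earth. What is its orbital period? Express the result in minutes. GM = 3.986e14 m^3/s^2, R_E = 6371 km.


r = 33625.8870 km = 3.3625887e+07 m
T = 2*pi*sqrt(r^3/mu) = 2*pi*sqrt(3.80208e+22 / 3.986e14)
T = 61365.1563 s = 1022.7526 min

1022.7526 minutes


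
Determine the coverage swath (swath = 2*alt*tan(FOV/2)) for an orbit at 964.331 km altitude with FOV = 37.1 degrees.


FOV = 37.1 deg = 0.6475172 rad
swath = 2 * alt * tan(FOV/2) = 2 * 964.331 * tan(0.3237586)
swath = 2 * 964.331 * 0.335566
swath = 647.1933 km

647.1933 km


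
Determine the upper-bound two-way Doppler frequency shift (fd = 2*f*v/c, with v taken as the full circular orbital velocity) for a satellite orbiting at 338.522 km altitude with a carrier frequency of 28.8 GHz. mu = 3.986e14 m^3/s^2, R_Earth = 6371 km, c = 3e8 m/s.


r = 6.709522e+06 m
v = sqrt(mu/r) = 7707.6655 m/s (worst-case radial velocity)
f = 28.8 GHz = 2.88e+10 Hz
fd = 2*f*v/c = 2*2.88e+10*7707.6655/3.0e+08
fd = 1.4798718e+06 Hz

1.4799e+06 Hz


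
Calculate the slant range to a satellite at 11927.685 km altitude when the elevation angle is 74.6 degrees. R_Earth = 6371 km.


h = 11927.685 km, el = 74.6 deg
d = -R_E*sin(el) + sqrt((R_E*sin(el))^2 + 2*R_E*h + h^2)
d = -6371.0000*sin(1.3020) + sqrt((6371.0000*0.9640954)^2 + 2*6371.0000*11927.685 + 11927.685^2)
d = 12078.0525 km

12078.0525 km


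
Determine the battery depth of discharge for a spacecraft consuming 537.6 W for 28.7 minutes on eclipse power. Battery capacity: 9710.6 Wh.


E_used = P * t / 60 = 537.6 * 28.7 / 60 = 257.1520 Wh
DOD = E_used / E_total * 100 = 257.1520 / 9710.6 * 100
DOD = 2.6482 %

2.6482 %


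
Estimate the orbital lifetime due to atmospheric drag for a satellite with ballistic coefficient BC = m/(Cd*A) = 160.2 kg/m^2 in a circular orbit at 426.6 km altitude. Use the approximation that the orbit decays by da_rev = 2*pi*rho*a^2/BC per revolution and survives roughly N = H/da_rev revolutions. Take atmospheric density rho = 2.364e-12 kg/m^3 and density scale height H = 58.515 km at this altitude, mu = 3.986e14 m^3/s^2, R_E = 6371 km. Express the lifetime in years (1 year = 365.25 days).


a = R_E + alt = 6797.6000 km = 6.7976e+06 m
da_rev = 2*pi*rho*a^2/BC = 2*pi*2.364e-12*(6.7976e+06)^2/160.2 = 4.284262 m per revolution
N = H/da_rev = 58515.0000 m / 4.284262 m = 13658.1277 revolutions
P = 2*pi*sqrt(a^3/mu) = 5577.5649 s
lifetime = N*P = 13658.1277 * 5577.5649 = 7.6179093e+07 s = 881.7025 days
years = 881.7025 / 365.25 = 2.4140 years

2.4140 years


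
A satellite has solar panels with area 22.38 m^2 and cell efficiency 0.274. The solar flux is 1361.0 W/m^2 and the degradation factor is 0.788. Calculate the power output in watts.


P = area * eta * S * degradation
P = 22.38 * 0.274 * 1361.0 * 0.788
P = 6576.5025 W

6576.5025 W


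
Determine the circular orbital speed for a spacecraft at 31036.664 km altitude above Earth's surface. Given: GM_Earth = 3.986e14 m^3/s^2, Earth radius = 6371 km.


r = R_E + alt = 6371.0 + 31036.664 = 37407.6640 km = 3.7407664e+07 m
v = sqrt(mu/r) = sqrt(3.986e14 / 3.7407664e+07) = 3264.2871 m/s = 3.2643 km/s

3.2643 km/s


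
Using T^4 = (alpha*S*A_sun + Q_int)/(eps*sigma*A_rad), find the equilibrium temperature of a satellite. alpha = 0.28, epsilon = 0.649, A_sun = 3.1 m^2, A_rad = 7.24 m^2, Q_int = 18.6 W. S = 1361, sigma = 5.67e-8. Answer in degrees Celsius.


Numerator = alpha*S*A_sun + Q_int = 0.28*1361*3.1 + 18.6 = 1199.9480 W
Denominator = eps*sigma*A_rad = 0.649*5.67e-8*7.24 = 2.6641969e-07 W/K^4
T^4 = 4.5039764e+09 K^4
T = 259.0592 K = -14.0908 C

-14.0908 degrees Celsius


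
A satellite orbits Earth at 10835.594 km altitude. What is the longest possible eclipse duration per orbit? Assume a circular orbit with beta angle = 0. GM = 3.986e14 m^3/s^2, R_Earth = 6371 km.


r = 17206.5940 km
T = 374.3711 min
Eclipse fraction = arcsin(R_E/r)/pi = arcsin(6371.0000/17206.5940)/pi
= arcsin(0.370265)/pi = 0.1207331
Eclipse duration = 0.1207331 * 374.3711 = 45.1990 min

45.1990 minutes


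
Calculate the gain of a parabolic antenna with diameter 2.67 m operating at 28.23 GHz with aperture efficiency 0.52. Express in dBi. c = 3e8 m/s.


lambda = c/f = 3e8 / 2.823e+10 = 0.01062699 m
G = eta*(pi*D/lambda)^2 = 0.52*(pi*2.67/0.01062699)^2
G = 323970.0468 (linear)
G = 10*log10(323970.0468) = 55.1050 dBi

55.1050 dBi


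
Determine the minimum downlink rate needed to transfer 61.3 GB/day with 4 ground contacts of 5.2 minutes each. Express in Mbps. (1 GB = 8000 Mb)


total contact time = 4 * 5.2 * 60 = 1248.0000 s
data = 61.3 GB = 490400.0000 Mb
rate = 490400.0000 / 1248.0000 = 392.9487 Mbps

392.9487 Mbps


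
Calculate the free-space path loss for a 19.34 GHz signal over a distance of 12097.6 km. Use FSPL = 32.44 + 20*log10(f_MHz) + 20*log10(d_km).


f = 19.34 GHz = 19340.0000 MHz
d = 12097.6 km
FSPL = 32.44 + 20*log10(19340.0000) + 20*log10(12097.6)
FSPL = 32.44 + 85.7291 + 81.6540
FSPL = 199.8231 dB

199.8231 dB


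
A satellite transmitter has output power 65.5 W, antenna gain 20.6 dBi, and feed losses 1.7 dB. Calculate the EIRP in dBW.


Pt = 65.5 W = 18.1624 dBW
EIRP = Pt_dBW + Gt - losses = 18.1624 + 20.6 - 1.7 = 37.0624 dBW

37.0624 dBW


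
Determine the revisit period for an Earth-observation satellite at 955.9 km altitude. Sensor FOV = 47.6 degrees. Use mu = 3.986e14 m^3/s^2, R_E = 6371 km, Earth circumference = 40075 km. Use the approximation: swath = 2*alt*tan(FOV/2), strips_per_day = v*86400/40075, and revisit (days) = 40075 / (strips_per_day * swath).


swath = 2*955.9*tan(0.4153884) = 843.2043 km
v = sqrt(mu/r) = 7375.7895 m/s = 7.3758 km/s
strips/day = v*86400/40075 = 7.3758*86400/40075 = 15.9019
coverage/day = strips * swath = 15.9019 * 843.2043 = 13408.5410 km
revisit = 40075 / 13408.5410 = 2.9888 days

2.9888 days


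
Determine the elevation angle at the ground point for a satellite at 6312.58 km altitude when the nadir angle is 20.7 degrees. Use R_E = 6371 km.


r = R_E + alt = 12683.5800 km
Law of sines in the satellite / Earth-center / ground-point triangle:
  sin(nadir)/R_E = sin(90 + el)/r  =>  cos(el) = (r/R_E)*sin(nadir)
cos(el) = (12683.5800 / 6371.0000) * sin(20.7 deg) = 0.7037084
el = arccos(0.7037084) = 45.2747 deg
(Earth-central angle = 90 - nadir - el = 24.0253 deg)

45.2747 degrees


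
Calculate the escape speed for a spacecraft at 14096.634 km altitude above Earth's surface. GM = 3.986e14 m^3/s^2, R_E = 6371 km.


r = 6371.0 + 14096.634 = 20467.6340 km = 2.0467634e+07 m
v_esc = sqrt(2*mu/r) = sqrt(2*3.986e14 / 2.0467634e+07)
v_esc = 6240.9374 m/s = 6.2409 km/s

6.2409 km/s


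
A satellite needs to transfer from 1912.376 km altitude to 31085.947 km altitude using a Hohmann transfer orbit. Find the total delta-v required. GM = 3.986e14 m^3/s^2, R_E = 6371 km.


r1 = 8283.3760 km = 8.283376e+06 m
r2 = 37456.9470 km = 3.7456947e+07 m
dv1 = sqrt(mu/r1)*(sqrt(2*r2/(r1+r2)) - 1) = 1940.7272 m/s
dv2 = sqrt(mu/r2)*(1 - sqrt(2*r1/(r1+r2))) = 1298.9074 m/s
total dv = |dv1| + |dv2| = 1940.7272 + 1298.9074 = 3239.6346 m/s = 3.2396 km/s

3.2396 km/s


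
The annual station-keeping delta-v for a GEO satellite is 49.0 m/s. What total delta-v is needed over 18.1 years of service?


dV = rate * years = 49.0 * 18.1
dV = 886.9000 m/s

886.9000 m/s


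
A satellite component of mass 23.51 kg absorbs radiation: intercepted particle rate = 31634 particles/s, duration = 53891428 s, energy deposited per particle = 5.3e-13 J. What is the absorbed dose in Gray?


Total energy deposited = rate * time * E_per
  = 31634 * 53891428 * 5.3e-13 = 0.9035448 J
Dose = E_total / mass = 0.9035448 / 23.51
Dose = 0.03843236 Gy

0.0384 Gy


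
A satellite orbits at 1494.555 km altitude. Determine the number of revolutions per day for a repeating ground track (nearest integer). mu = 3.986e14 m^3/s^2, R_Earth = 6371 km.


r = 7.865555e+06 m
T = 2*pi*sqrt(r^3/mu) = 6942.3304 s = 115.7055 min
revs/day = 1440 / 115.7055 = 12.4454
Rounded: 12 revolutions per day

12 revolutions per day


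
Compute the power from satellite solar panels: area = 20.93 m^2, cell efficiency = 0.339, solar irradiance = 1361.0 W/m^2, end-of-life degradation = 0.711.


P = area * eta * S * degradation
P = 20.93 * 0.339 * 1361.0 * 0.711
P = 6865.8870 W

6865.8870 W


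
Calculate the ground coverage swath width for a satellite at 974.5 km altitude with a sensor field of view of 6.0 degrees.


FOV = 6.0 deg = 0.1047198 rad
swath = 2 * alt * tan(FOV/2) = 2 * 974.5 * tan(0.05235988)
swath = 2 * 974.5 * 0.05240778
swath = 102.1428 km

102.1428 km


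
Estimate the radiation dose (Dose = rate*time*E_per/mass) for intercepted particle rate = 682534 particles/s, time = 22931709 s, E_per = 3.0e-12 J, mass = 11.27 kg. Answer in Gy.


Total energy deposited = rate * time * E_per
  = 682534 * 22931709 * 3.0e-12 = 46.9550 J
Dose = E_total / mass = 46.9550 / 11.27
Dose = 4.1664 Gy

4.1664 Gy


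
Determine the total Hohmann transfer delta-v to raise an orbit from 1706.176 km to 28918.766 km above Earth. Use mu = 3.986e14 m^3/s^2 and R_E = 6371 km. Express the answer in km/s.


r1 = 8077.1760 km = 8.077176e+06 m
r2 = 35289.7660 km = 3.5289766e+07 m
dv1 = sqrt(mu/r1)*(sqrt(2*r2/(r1+r2)) - 1) = 1936.9952 m/s
dv2 = sqrt(mu/r2)*(1 - sqrt(2*r1/(r1+r2))) = 1309.6046 m/s
total dv = |dv1| + |dv2| = 1936.9952 + 1309.6046 = 3246.5998 m/s = 3.2466 km/s

3.2466 km/s


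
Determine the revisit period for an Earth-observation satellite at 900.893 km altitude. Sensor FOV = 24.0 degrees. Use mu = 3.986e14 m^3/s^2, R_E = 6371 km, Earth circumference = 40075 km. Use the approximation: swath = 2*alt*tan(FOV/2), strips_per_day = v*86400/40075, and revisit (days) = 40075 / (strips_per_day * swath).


swath = 2*900.893*tan(0.2094395) = 382.9814 km
v = sqrt(mu/r) = 7403.6334 m/s = 7.4036 km/s
strips/day = v*86400/40075 = 7.4036*86400/40075 = 15.9619
coverage/day = strips * swath = 15.9619 * 382.9814 = 6113.1189 km
revisit = 40075 / 6113.1189 = 6.5556 days

6.5556 days
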